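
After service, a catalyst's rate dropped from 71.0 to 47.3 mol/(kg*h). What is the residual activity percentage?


Activity (%) = (rate_used / rate_fresh) * 100
rate_used = 47.3, rate_fresh = 71.0
= (47.3 / 71.0) * 100
= 0.6662 * 100 = 66.62

66.62 %


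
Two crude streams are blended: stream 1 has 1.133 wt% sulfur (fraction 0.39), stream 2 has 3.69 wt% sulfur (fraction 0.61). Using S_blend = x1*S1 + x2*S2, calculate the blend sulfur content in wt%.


Linear sulfur blending: S_blend = x1*S1 + x2*S2
Contribution 1: 0.39 * 1.133 = 0.44187 wt%
Contribution 2: 0.61 * 3.69 = 2.2509 wt%
S_blend = 0.44187 + 2.2509 = 2.69277

2.69277 wt%


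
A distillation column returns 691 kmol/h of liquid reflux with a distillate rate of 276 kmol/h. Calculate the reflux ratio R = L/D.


Reflux ratio definition: R = L / D (liquid returned / distillate withdrawn)
L = 691 kmol/h, D = 276 kmol/h
R = 691 / 276 = 2.504

2.504


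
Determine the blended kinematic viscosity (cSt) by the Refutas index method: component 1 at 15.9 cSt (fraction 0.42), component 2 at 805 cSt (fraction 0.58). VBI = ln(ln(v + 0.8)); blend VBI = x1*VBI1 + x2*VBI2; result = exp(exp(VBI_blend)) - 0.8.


Refutas method: VBN_i = 14.534*ln(ln(visc_i + 0.8)) + 10.975, blended linearly by mass fraction; since VBN is linear in VBI_i = ln(ln(visc_i + 0.8)) and the fractions sum to 1, blend VBI directly: visc = exp(exp(VBI_blend)) - 0.8
VBI_1 = ln(ln(15.9 + 0.8)) = 1.03511
VBI_2 = ln(ln(805 + 0.8)) = 1.90089
VBI_blend = 0.42 * 1.03511 + 0.58 * 1.90089 = 1.53726
visc_blend = exp(exp(1.53726)) - 0.8 = 104.0

104.0 cSt


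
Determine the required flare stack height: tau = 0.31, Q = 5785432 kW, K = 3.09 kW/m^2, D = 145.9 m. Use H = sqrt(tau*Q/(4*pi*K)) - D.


tau*Q/(4*pi*K) = 0.31 * 5785432 / (4 * pi * 3.09) = 46188
sqrt(46188) = 214.914
H = 214.914 - 145.9 = 69.01

69.01 m


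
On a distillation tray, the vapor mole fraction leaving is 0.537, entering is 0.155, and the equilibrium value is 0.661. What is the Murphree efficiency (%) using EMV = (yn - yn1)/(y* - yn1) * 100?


Murphree vapor efficiency: EMV = (y_n - y_(n-1)) / (y*_n - y_(n-1)) * 100
EMV = (0.537 - 0.155) / (0.661 - 0.155) * 100 = 0.382 / 0.506 * 100 = 75.49

75.49 %


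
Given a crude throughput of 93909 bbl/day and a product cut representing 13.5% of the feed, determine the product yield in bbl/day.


Crude throughput = 93909 bbl/day
Fraction yield = 13.5%
yield = throughput * fraction / 100
yield = 93909 * 13.5 / 100 = 12677.715

12677.715 bbl/day


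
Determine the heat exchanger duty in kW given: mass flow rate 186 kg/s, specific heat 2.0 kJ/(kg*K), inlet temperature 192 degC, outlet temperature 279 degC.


Q = m_dot * cp * delta_T
delta_T = 279 - 192 = 87 K
Q = 186 * 2.0 * 87
= 372 * 87
= 32364 kW

32364 kW


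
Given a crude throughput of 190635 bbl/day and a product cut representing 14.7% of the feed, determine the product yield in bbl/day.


Crude throughput = 190635 bbl/day
Fraction yield = 14.7%
yield = throughput * fraction / 100
yield = 190635 * 14.7 / 100 = 28023.345

28023.345 bbl/day


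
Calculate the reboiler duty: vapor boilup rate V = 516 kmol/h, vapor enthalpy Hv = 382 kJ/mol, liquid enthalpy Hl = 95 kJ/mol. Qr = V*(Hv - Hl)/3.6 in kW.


Qr = 516 * (382 - 95) / 3.6 = 516 * 287 / 3.6 = 41140

41140 kW


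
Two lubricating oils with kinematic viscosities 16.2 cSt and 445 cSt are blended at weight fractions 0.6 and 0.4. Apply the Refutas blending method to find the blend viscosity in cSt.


Refutas method: VBN_i = 14.534*ln(ln(visc_i + 0.8)) + 10.975, blended linearly by mass fraction; since VBN is linear in VBI_i = ln(ln(visc_i + 0.8)) and the fractions sum to 1, blend VBI directly: visc = exp(exp(VBI_blend)) - 0.8
VBI_1 = ln(ln(16.2 + 0.8)) = 1.04141
VBI_2 = ln(ln(445 + 0.8)) = 1.80827
VBI_blend = 0.6 * 1.04141 + 0.4 * 1.80827 = 1.34815
visc_blend = exp(exp(1.34815)) - 0.8 = 46.21

46.21 cSt


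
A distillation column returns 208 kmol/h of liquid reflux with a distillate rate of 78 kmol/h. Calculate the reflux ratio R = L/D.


Reflux ratio definition: R = L / D (liquid returned / distillate withdrawn)
L = 208 kmol/h, D = 78 kmol/h
R = 208 / 78 = 2.667

2.667


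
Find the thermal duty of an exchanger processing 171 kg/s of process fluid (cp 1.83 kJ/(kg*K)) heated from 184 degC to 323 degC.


Q = m_dot * cp * delta_T
delta_T = 323 - 184 = 139 K
Q = 171 * 1.83 * 139
= 312.93 * 139
= 43497.27 kW

43497.27 kW


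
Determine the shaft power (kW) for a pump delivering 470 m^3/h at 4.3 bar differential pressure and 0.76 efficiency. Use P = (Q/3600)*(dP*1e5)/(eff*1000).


Q = 470 / 3600 = 0.130556 m^3/s
P = 0.130556 * (4.3 * 1e5) / 0.76 / 1000 = 73.87

73.87 kW


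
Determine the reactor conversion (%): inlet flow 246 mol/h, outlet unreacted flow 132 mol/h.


X = (F_in - F_out) / F_in * 100
Moles reacted = 246 - 132 = 114
X = 114 / 246 * 100
= 0.4634 * 100
= 46.34 %

46.34 %


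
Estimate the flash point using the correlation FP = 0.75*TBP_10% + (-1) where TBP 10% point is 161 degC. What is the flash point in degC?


FP = 0.75 * 161 + (-1) = 119.75

119.75 degC


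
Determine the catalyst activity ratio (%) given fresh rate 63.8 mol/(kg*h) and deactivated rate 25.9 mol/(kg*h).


Activity (%) = (rate_used / rate_fresh) * 100
rate_used = 25.9, rate_fresh = 63.8
= (25.9 / 63.8) * 100
= 0.4060 * 100 = 40.60

40.60 %


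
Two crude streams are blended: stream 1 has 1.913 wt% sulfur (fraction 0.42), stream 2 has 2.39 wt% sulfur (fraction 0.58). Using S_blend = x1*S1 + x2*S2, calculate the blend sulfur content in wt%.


Linear sulfur blending: S_blend = x1*S1 + x2*S2
Contribution 1: 0.42 * 1.913 = 0.80346 wt%
Contribution 2: 0.58 * 2.39 = 1.3862 wt%
S_blend = 0.80346 + 1.3862 = 2.18966

2.18966 wt%


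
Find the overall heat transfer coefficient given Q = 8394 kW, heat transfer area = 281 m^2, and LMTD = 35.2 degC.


From Q = U*A*LMTD, U = Q / (A * LMTD)
U = 8394 / (281 * 35.2) = 8394 / 9891.2 = 0.8486

0.8486 kW/(m^2*K)


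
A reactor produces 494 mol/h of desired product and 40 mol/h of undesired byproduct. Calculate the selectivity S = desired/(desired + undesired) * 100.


Selectivity = desired / (desired + undesired) * 100
Total products = 494 + 40 = 534 mol/h
S = 494 / 534 * 100
= 0.9251 * 100
= 92.51 %

92.51 %


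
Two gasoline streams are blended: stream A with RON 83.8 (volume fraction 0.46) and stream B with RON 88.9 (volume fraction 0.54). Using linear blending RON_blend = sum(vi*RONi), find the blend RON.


Linear blending: RON_blend = sum(vi * RONi)
Contribution 1: 0.46 * 83.8 = 38.548
Contribution 2: 0.54 * 88.9 = 48.006
RON_blend = 38.548 + 48.006 = 86.554

86.554


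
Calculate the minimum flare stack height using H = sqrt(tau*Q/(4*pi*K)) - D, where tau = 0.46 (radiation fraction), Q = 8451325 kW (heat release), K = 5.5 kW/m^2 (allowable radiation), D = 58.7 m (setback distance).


tau*Q/(4*pi*K) = 0.46 * 8451325 / (4 * pi * 5.5) = 56248.4
sqrt(56248.4) = 237.167
H = 237.167 - 58.7 = 178.5

178.5 m


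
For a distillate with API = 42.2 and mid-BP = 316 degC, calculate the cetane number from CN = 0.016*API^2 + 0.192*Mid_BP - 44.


CN = 0.016 * 42.2^2 + 0.192 * 316 - 44
CN = 28.49344 + 60.672 - 44 = 45.16544

45.16544


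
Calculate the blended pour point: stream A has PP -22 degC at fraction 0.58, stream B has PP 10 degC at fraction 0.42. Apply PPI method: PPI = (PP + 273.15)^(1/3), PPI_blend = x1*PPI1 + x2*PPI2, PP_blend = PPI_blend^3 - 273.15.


PPI_1 = (-22 + 273.15)^(1/3) = 6.30925
PPI_2 = (10 + 273.15)^(1/3) = 6.566574
PPI_blend = 0.58 * 6.30925 + 0.42 * 6.566574 = 6.417326
PP_blend = 6.417326^3 - 273.15 = 264.2788 - 273.15 = -8.87

-8.87 degC


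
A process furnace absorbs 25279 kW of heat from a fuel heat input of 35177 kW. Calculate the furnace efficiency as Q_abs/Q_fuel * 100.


Furnace efficiency = Q_absorbed / Q_fuel * 100
= 25279 / 35177 * 100 = 71.86

71.86 %


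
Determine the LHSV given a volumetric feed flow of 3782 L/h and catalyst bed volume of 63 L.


LHSV = volumetric feed rate / catalyst volume
= 3782 L/h / 63 L
= 60.03 h^-1

60.03 h^-1


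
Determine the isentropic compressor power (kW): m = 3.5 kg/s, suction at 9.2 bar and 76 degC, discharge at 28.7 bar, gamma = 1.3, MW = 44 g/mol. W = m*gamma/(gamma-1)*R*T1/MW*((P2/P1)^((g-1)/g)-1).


Isentropic work: W = m*(gamma/(gamma-1))*(R*T1/MW)*((P2/P1)^((gamma-1)/gamma) - 1)
T1 = 76 + 273.15 = 349.15 K
Pressure ratio = 28.7 / 9.2 = 3.11957
Exponent = (1.3 - 1)/1.3 = 0.230769
(P2/P1)^exp - 1 = 3.11957^0.230769 - 1 = 0.300235
W = 3.5 * 1.3 / 0.3 * 8.314 * 349.15 / 44 * 0.300235 = 300.4

300.4 kW


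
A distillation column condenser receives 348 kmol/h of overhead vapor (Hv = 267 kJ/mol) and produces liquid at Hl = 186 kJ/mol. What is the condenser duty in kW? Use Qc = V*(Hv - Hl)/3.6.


Qc = 348 * (267 - 186) / 3.6 = 348 * 81 / 3.6 = 7830

7830 kW


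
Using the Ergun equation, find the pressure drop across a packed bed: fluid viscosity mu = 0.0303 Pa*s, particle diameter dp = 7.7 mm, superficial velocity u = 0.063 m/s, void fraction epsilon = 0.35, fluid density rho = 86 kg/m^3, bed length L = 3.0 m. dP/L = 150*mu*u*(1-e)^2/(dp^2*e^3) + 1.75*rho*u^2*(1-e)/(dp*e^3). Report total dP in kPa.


dp = 7.7 mm = 0.0077 m
Viscous term = 150*0.0303*0.063*(1-0.35)^2 / (0.0077^2*0.35^3) = 47590
Inertial term = 1.75*86*0.063^2*(1-0.35) / (0.0077*0.35^3) = 1176.08
dP/L = 47590 + 1176.08 = 48766.1 Pa/m
dP = 48766.1 * 3.0 / 1000 = 146.3 kPa

146.3 kPa


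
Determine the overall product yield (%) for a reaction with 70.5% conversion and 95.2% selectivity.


Overall yield = conversion (%) * selectivity (%) / 100
Conversion = 70.5%, Selectivity = 95.2%
Y = 70.5 * 95.2 / 100
= 67.116 %

67.116 %


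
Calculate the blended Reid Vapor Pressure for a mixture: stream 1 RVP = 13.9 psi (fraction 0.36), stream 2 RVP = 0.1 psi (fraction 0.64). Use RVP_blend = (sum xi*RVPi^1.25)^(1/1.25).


Chevron index: RVP_blend = (sum xi*RVPi^1.25)^(1/1.25)
RVP^1.25 terms: 0.36 * 13.9^1.25 + 0.64 * 0.1^1.25 = 9.69808
RVP_blend = 9.69808^(1/1.25) = 6.157

6.157 psi


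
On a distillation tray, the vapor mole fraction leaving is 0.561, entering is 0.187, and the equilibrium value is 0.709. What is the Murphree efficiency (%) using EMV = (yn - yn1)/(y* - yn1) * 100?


Murphree vapor efficiency: EMV = (y_n - y_(n-1)) / (y*_n - y_(n-1)) * 100
EMV = (0.561 - 0.187) / (0.709 - 0.187) * 100 = 0.374 / 0.522 * 100 = 71.65

71.65 %


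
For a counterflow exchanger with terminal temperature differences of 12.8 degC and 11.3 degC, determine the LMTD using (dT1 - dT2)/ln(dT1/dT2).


LMTD = (dT1 - dT2) / ln(dT1/dT2)
= (12.8 - 11.3) / ln(12.8 / 11.3) = 1.5 / 0.124642 = 12.03

12.03 degC


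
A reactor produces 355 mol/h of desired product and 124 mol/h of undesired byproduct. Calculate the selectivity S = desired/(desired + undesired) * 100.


Selectivity = desired / (desired + undesired) * 100
Total products = 355 + 124 = 479 mol/h
S = 355 / 479 * 100
= 0.7411 * 100
= 74.11 %

74.11 %


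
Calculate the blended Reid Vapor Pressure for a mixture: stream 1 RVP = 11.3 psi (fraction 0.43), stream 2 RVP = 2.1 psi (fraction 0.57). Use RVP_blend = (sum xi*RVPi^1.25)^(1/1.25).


Chevron index: RVP_blend = (sum xi*RVPi^1.25)^(1/1.25)
RVP^1.25 terms: 0.43 * 11.3^1.25 + 0.57 * 2.1^1.25 = 10.3497
RVP_blend = 10.3497^(1/1.25) = 6.485

6.485 psi


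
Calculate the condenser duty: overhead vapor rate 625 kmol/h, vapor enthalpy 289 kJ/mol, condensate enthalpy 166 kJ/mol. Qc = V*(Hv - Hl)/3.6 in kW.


Qc = 625 * (289 - 166) / 3.6 = 625 * 123 / 3.6 = 21350

21350 kW


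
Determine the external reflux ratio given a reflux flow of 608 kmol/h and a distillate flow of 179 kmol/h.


Reflux ratio definition: R = L / D (liquid returned / distillate withdrawn)
L = 608 kmol/h, D = 179 kmol/h
R = 608 / 179 = 3.397

3.397


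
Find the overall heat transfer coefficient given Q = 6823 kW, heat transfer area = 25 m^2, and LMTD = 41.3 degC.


From Q = U*A*LMTD, U = Q / (A * LMTD)
U = 6823 / (25 * 41.3) = 6823 / 1032.5 = 6.608

6.608 kW/(m^2*K)


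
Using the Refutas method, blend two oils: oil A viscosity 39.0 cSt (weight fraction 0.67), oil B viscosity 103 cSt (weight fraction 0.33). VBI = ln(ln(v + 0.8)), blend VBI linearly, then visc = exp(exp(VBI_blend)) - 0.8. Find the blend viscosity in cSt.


Refutas method: VBN_i = 14.534*ln(ln(visc_i + 0.8)) + 10.975, blended linearly by mass fraction; since VBN is linear in VBI_i = ln(ln(visc_i + 0.8)) and the fractions sum to 1, blend VBI directly: visc = exp(exp(VBI_blend)) - 0.8
VBI_1 = ln(ln(39.0 + 0.8)) = 1.30396
VBI_2 = ln(ln(103 + 0.8)) = 1.53525
VBI_blend = 0.67 * 1.30396 + 0.33 * 1.53525 = 1.38029
visc_blend = exp(exp(1.38029)) - 0.8 = 52.51

52.51 cSt


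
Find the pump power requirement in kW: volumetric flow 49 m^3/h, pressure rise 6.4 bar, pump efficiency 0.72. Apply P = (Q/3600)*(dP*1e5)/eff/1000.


Q = 49 / 3600 = 0.0136111 m^3/s
P = 0.0136111 * (6.4 * 1e5) / 0.72 / 1000 = 12.10

12.10 kW


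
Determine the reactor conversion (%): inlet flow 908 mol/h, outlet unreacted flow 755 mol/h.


X = (F_in - F_out) / F_in * 100
Moles reacted = 908 - 755 = 153
X = 153 / 908 * 100
= 0.1685 * 100
= 16.85 %

16.85 %


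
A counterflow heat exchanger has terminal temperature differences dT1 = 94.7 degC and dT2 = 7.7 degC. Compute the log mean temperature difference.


LMTD = (dT1 - dT2) / ln(dT1/dT2)
= (94.7 - 7.7) / ln(94.7 / 7.7) = 87 / 2.50949 = 34.67

34.67 degC


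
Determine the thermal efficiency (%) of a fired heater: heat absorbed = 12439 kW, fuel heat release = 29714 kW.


Furnace efficiency = Q_absorbed / Q_fuel * 100
= 12439 / 29714 * 100 = 41.86

41.86 %


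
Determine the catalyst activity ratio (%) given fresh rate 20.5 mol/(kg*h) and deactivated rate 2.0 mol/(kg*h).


Activity (%) = (rate_used / rate_fresh) * 100
rate_used = 2.0, rate_fresh = 20.5
= (2.0 / 20.5) * 100
= 0.09756 * 100 = 9.756

9.756 %


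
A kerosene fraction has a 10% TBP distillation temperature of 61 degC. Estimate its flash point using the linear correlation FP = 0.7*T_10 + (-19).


FP = 0.7 * 61 + (-19) = 23.7

23.7 degC


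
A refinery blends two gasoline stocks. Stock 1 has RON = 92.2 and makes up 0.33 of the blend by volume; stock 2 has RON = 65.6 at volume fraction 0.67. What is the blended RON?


Linear blending: RON_blend = sum(vi * RONi)
Contribution 1: 0.33 * 92.2 = 30.426
Contribution 2: 0.67 * 65.6 = 43.952
RON_blend = 30.426 + 43.952 = 74.378

74.378


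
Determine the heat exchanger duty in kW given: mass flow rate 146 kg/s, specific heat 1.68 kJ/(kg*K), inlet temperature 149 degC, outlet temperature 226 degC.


Q = m_dot * cp * delta_T
delta_T = 226 - 149 = 77 K
Q = 146 * 1.68 * 77
= 245.28 * 77
= 18886.56 kW

18886.56 kW


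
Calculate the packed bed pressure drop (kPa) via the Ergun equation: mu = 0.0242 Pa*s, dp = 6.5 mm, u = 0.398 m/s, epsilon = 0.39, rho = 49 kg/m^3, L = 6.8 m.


dp = 6.5 mm = 0.0065 m
Viscous term = 150*0.0242*0.398*(1-0.39)^2 / (0.0065^2*0.39^3) = 214501
Inertial term = 1.75*49*0.398^2*(1-0.39) / (0.0065*0.39^3) = 21489.3
dP/L = 214501 + 21489.3 = 235990 Pa/m
dP = 235990 * 6.8 / 1000 = 1605 kPa

1605 kPa


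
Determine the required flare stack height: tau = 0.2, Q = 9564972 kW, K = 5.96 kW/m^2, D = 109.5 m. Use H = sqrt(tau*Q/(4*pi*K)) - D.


tau*Q/(4*pi*K) = 0.2 * 9564972 / (4 * pi * 5.96) = 25542.2
sqrt(25542.2) = 159.819
H = 159.819 - 109.5 = 50.32

50.32 m


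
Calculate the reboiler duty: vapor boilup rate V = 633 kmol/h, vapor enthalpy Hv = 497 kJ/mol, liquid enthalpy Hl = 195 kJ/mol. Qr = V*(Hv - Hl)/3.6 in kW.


Qr = 633 * (497 - 195) / 3.6 = 633 * 302 / 3.6 = 53100

53100 kW


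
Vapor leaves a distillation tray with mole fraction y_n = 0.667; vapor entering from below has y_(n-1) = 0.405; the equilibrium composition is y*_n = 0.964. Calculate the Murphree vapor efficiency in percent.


Murphree vapor efficiency: EMV = (y_n - y_(n-1)) / (y*_n - y_(n-1)) * 100
EMV = (0.667 - 0.405) / (0.964 - 0.405) * 100 = 0.262 / 0.559 * 100 = 46.87

46.87 %


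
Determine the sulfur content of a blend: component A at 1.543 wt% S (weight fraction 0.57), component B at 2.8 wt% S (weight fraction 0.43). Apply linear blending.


Linear sulfur blending: S_blend = x1*S1 + x2*S2
Contribution 1: 0.57 * 1.543 = 0.87951 wt%
Contribution 2: 0.43 * 2.8 = 1.204 wt%
S_blend = 0.87951 + 1.204 = 2.08351

2.08351 wt%


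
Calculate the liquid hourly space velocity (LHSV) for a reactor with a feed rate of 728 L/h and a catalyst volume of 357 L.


LHSV = volumetric feed rate / catalyst volume
= 728 L/h / 357 L
= 2.039 h^-1

2.039 h^-1


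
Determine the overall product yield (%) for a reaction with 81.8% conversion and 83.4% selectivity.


Overall yield = conversion (%) * selectivity (%) / 100
Conversion = 81.8%, Selectivity = 83.4%
Y = 81.8 * 83.4 / 100
= 68.2212 %

68.2212 %


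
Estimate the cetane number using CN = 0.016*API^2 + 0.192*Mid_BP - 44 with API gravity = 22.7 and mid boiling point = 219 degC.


CN = 0.016 * 22.7^2 + 0.192 * 219 - 44
CN = 8.24464 + 42.048 - 44 = 6.29264

6.29264


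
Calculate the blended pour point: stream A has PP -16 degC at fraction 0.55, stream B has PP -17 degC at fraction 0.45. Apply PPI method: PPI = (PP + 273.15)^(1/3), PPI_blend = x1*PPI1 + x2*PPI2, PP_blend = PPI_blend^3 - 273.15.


PPI_1 = (-16 + 273.15)^(1/3) = 6.359098
PPI_2 = (-17 + 273.15)^(1/3) = 6.350844
PPI_blend = 0.55 * 6.359098 + 0.45 * 6.350844 = 6.355384
PP_blend = 6.355384^3 - 273.15 = 256.6997 - 273.15 = -16.45

-16.45 degC


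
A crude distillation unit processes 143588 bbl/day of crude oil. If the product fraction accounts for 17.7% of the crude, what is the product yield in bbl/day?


Crude throughput = 143588 bbl/day
Fraction yield = 17.7%
yield = throughput * fraction / 100
yield = 143588 * 17.7 / 100 = 25415.076

25415.076 bbl/day


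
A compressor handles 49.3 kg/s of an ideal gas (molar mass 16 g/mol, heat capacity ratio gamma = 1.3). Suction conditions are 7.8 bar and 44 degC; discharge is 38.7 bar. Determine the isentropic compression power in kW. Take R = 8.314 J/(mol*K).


Isentropic work: W = m*(gamma/(gamma-1))*(R*T1/MW)*((P2/P1)^((gamma-1)/gamma) - 1)
T1 = 44 + 273.15 = 317.15 K
Pressure ratio = 38.7 / 7.8 = 4.96154
Exponent = (1.3 - 1)/1.3 = 0.230769
(P2/P1)^exp - 1 = 4.96154^0.230769 - 1 = 0.447194
W = 49.3 * 1.3 / 0.3 * 8.314 * 317.15 / 16 * 0.447194 = 15740

15740 kW


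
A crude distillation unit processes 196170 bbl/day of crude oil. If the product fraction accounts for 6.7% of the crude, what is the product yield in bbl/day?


Crude throughput = 196170 bbl/day
Fraction yield = 6.7%
yield = throughput * fraction / 100
yield = 196170 * 6.7 / 100 = 13143.39

13143.39 bbl/day


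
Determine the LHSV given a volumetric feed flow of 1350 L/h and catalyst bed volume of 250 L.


LHSV = volumetric feed rate / catalyst volume
= 1350 L/h / 250 L
= 5.400 h^-1

5.400 h^-1


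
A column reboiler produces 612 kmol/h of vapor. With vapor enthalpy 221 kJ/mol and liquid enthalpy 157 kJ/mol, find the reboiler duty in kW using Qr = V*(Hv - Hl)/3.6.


Qr = 612 * (221 - 157) / 3.6 = 612 * 64 / 3.6 = 10880

10880 kW


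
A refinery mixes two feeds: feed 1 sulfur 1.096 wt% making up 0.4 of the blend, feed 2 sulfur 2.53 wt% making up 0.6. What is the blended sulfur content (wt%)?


Linear sulfur blending: S_blend = x1*S1 + x2*S2
Contribution 1: 0.4 * 1.096 = 0.4384 wt%
Contribution 2: 0.6 * 2.53 = 1.518 wt%
S_blend = 0.4384 + 1.518 = 1.9564

1.9564 wt%


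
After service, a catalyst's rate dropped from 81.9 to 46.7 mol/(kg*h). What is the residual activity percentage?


Activity (%) = (rate_used / rate_fresh) * 100
rate_used = 46.7, rate_fresh = 81.9
= (46.7 / 81.9) * 100
= 0.5702 * 100 = 57.02

57.02 %


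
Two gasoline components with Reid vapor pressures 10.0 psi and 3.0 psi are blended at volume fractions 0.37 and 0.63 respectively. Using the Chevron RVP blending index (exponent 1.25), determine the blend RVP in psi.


Chevron index: RVP_blend = (sum xi*RVPi^1.25)^(1/1.25)
RVP^1.25 terms: 0.37 * 10.0^1.25 + 0.63 * 3.0^1.25 = 9.06701
RVP_blend = 9.06701^(1/1.25) = 5.834

5.834 psi


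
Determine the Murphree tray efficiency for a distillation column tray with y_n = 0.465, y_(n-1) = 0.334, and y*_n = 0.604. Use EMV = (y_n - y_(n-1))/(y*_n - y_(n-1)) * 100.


Murphree vapor efficiency: EMV = (y_n - y_(n-1)) / (y*_n - y_(n-1)) * 100
EMV = (0.465 - 0.334) / (0.604 - 0.334) * 100 = 0.131 / 0.27 * 100 = 48.52

48.52 %


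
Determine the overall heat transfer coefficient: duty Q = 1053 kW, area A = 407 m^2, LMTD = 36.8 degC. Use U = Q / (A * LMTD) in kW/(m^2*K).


From Q = U*A*LMTD, U = Q / (A * LMTD)
U = 1053 / (407 * 36.8) = 1053 / 14977.6 = 0.07030

0.07030 kW/(m^2*K)


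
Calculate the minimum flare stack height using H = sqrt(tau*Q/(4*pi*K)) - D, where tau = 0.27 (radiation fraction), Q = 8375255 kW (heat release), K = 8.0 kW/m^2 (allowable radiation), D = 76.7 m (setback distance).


tau*Q/(4*pi*K) = 0.27 * 8375255 / (4 * pi * 8.0) = 22493.8
sqrt(22493.8) = 149.979
H = 149.979 - 76.7 = 73.28

73.28 m


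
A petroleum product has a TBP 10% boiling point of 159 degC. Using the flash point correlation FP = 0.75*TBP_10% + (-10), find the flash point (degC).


FP = 0.75 * 159 + (-10) = 109.25

109.25 degC


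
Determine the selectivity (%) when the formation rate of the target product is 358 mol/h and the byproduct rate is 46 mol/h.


Selectivity = desired / (desired + undesired) * 100
Total products = 358 + 46 = 404 mol/h
S = 358 / 404 * 100
= 0.8861 * 100
= 88.61 %

88.61 %


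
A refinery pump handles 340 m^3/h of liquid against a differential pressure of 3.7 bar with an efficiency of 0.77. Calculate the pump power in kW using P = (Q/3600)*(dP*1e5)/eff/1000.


Q = 340 / 3600 = 0.0944444 m^3/s
P = 0.0944444 * (3.7 * 1e5) / 0.77 / 1000 = 45.38

45.38 kW


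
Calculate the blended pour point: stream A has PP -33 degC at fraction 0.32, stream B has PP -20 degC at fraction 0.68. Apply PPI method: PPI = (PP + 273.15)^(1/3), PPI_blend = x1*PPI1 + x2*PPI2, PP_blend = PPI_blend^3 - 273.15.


PPI_1 = (-33 + 273.15)^(1/3) = 6.215759
PPI_2 = (-20 + 273.15)^(1/3) = 6.325953
PPI_blend = 0.32 * 6.215759 + 0.68 * 6.325953 = 6.290691
PP_blend = 6.290691^3 - 273.15 = 248.9402 - 273.15 = -24.21

-24.21 degC


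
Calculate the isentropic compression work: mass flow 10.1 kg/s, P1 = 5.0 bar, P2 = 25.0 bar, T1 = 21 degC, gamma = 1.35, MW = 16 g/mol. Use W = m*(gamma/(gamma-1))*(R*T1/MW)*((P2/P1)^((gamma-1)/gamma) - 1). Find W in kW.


Isentropic work: W = m*(gamma/(gamma-1))*(R*T1/MW)*((P2/P1)^((gamma-1)/gamma) - 1)
T1 = 21 + 273.15 = 294.15 K
Pressure ratio = 25.0 / 5.0 = 5
Exponent = (1.35 - 1)/1.35 = 0.259259
(P2/P1)^exp - 1 = 5^0.259259 - 1 = 0.517799
W = 10.1 * 1.35 / 0.35 * 8.314 * 294.15 / 16 * 0.517799 = 3083

3083 kW


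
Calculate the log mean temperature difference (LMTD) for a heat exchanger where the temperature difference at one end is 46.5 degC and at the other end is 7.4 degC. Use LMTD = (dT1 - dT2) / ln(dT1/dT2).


LMTD = (dT1 - dT2) / ln(dT1/dT2)
= (46.5 - 7.4) / ln(46.5 / 7.4) = 39.1 / 1.83797 = 21.27

21.27 degC


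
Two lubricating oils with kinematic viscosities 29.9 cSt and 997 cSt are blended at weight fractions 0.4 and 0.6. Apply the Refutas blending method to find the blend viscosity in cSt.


Refutas method: VBN_i = 14.534*ln(ln(visc_i + 0.8)) + 10.975, blended linearly by mass fraction; since VBN is linear in VBI_i = ln(ln(visc_i + 0.8)) and the fractions sum to 1, blend VBI directly: visc = exp(exp(VBI_blend)) - 0.8
VBI_1 = ln(ln(29.9 + 0.8)) = 1.23089
VBI_2 = ln(ln(997 + 0.8)) = 1.93233
VBI_blend = 0.4 * 1.23089 + 0.6 * 1.93233 = 1.65175
visc_blend = exp(exp(1.65175)) - 0.8 = 183.4

183.4 cSt


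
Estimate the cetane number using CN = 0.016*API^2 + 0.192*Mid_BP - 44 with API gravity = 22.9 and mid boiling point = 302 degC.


CN = 0.016 * 22.9^2 + 0.192 * 302 - 44
CN = 8.39056 + 57.984 - 44 = 22.37456

22.37456


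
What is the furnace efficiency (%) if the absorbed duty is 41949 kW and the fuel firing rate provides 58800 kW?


Furnace efficiency = Q_absorbed / Q_fuel * 100
= 41949 / 58800 * 100 = 71.34

71.34 %


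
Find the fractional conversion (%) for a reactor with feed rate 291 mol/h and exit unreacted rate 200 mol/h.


X = (F_in - F_out) / F_in * 100
Moles reacted = 291 - 200 = 91
X = 91 / 291 * 100
= 0.3127 * 100
= 31.27 %

31.27 %


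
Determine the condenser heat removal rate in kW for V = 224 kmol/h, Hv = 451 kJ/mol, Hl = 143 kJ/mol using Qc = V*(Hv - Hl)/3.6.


Qc = 224 * (451 - 143) / 3.6 = 224 * 308 / 3.6 = 19160

19160 kW


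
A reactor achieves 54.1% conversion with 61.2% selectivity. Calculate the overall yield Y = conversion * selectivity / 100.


Overall yield = conversion (%) * selectivity (%) / 100
Conversion = 54.1%, Selectivity = 61.2%
Y = 54.1 * 61.2 / 100
= 33.1092 %

33.1092 %


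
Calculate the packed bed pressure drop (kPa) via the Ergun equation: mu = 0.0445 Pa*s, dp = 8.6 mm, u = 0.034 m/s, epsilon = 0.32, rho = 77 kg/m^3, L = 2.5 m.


dp = 8.6 mm = 0.0086 m
Viscous term = 150*0.0445*0.034*(1-0.32)^2 / (0.0086^2*0.32^3) = 43301.3
Inertial term = 1.75*77*0.034^2*(1-0.32) / (0.0086*0.32^3) = 375.878
dP/L = 43301.3 + 375.878 = 43677.2 Pa/m
dP = 43677.2 * 2.5 / 1000 = 109.2 kPa

109.2 kPa


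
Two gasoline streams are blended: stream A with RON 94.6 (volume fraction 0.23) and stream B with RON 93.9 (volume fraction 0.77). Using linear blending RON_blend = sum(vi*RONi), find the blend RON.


Linear blending: RON_blend = sum(vi * RONi)
Contribution 1: 0.23 * 94.6 = 21.758
Contribution 2: 0.77 * 93.9 = 72.303
RON_blend = 21.758 + 72.303 = 94.061

94.061


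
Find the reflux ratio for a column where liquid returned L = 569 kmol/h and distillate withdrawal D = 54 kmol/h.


Reflux ratio definition: R = L / D (liquid returned / distillate withdrawn)
L = 569 kmol/h, D = 54 kmol/h
R = 569 / 54 = 10.54

10.54


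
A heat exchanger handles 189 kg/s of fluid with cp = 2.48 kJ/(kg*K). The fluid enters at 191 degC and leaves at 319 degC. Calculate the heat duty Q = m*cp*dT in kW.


Q = m_dot * cp * delta_T
delta_T = 319 - 191 = 128 K
Q = 189 * 2.48 * 128
= 468.72 * 128
= 59996.16 kW

59996.16 kW


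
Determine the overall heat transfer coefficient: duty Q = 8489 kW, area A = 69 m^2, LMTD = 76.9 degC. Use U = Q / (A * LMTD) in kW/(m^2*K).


From Q = U*A*LMTD, U = Q / (A * LMTD)
U = 8489 / (69 * 76.9) = 8489 / 5306.1 = 1.600

1.600 kW/(m^2*K)


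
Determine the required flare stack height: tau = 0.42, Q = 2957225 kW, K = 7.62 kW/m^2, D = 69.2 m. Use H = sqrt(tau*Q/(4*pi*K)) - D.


tau*Q/(4*pi*K) = 0.42 * 2957225 / (4 * pi * 7.62) = 12970.9
sqrt(12970.9) = 113.89
H = 113.89 - 69.2 = 44.69

44.69 m


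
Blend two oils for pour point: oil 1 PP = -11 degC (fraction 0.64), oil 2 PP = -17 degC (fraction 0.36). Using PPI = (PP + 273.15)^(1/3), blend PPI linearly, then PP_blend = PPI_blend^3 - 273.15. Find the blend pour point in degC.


PPI_1 = (-11 + 273.15)^(1/3) = 6.400049
PPI_2 = (-17 + 273.15)^(1/3) = 6.350844
PPI_blend = 0.64 * 6.400049 + 0.36 * 6.350844 = 6.382335
PP_blend = 6.382335^3 - 273.15 = 259.9793 - 273.15 = -13.17

-13.17 degC


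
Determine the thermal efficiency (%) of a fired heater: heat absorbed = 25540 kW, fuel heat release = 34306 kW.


Furnace efficiency = Q_absorbed / Q_fuel * 100
= 25540 / 34306 * 100 = 74.45

74.45 %


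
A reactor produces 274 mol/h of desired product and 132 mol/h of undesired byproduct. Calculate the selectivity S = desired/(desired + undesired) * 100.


Selectivity = desired / (desired + undesired) * 100
Total products = 274 + 132 = 406 mol/h
S = 274 / 406 * 100
= 0.6749 * 100
= 67.49 %

67.49 %


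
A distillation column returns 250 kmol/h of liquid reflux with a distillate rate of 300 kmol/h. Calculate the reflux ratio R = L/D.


Reflux ratio definition: R = L / D (liquid returned / distillate withdrawn)
L = 250 kmol/h, D = 300 kmol/h
R = 250 / 300 = 0.8333

0.8333


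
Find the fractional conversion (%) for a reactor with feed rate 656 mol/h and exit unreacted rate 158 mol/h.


X = (F_in - F_out) / F_in * 100
Moles reacted = 656 - 158 = 498
X = 498 / 656 * 100
= 0.7591 * 100
= 75.91 %

75.91 %


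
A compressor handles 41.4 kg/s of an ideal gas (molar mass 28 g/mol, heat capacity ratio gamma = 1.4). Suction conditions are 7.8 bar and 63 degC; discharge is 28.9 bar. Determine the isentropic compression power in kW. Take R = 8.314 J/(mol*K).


Isentropic work: W = m*(gamma/(gamma-1))*(R*T1/MW)*((P2/P1)^((gamma-1)/gamma) - 1)
T1 = 63 + 273.15 = 336.15 K
Pressure ratio = 28.9 / 7.8 = 3.70513
Exponent = (1.4 - 1)/1.4 = 0.285714
(P2/P1)^exp - 1 = 3.70513^0.285714 - 1 = 0.453835
W = 41.4 * 1.4 / 0.4 * 8.314 * 336.15 / 28 * 0.453835 = 6564

6564 kW


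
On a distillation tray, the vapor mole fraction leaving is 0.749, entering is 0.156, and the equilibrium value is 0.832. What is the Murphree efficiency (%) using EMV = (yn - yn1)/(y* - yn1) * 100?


Murphree vapor efficiency: EMV = (y_n - y_(n-1)) / (y*_n - y_(n-1)) * 100
EMV = (0.749 - 0.156) / (0.832 - 0.156) * 100 = 0.593 / 0.676 * 100 = 87.72

87.72 %


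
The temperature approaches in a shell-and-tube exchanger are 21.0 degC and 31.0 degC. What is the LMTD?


LMTD = (dT1 - dT2) / ln(dT1/dT2)
= (21.0 - 31.0) / ln(21.0 / 31.0) = -10 / -0.389465 = 25.68

25.68 degC


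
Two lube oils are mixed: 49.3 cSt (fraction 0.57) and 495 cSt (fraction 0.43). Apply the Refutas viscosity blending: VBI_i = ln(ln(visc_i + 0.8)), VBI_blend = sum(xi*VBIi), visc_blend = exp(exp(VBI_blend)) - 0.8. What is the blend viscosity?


Refutas method: VBN_i = 14.534*ln(ln(visc_i + 0.8)) + 10.975, blended linearly by mass fraction; since VBN is linear in VBI_i = ln(ln(visc_i + 0.8)) and the fractions sum to 1, blend VBI directly: visc = exp(exp(VBI_blend)) - 0.8
VBI_1 = ln(ln(49.3 + 0.8)) = 1.36457
VBI_2 = ln(ln(495 + 0.8)) = 1.82554
VBI_blend = 0.57 * 1.36457 + 0.43 * 1.82554 = 1.56279
visc_blend = exp(exp(1.56279)) - 0.8 = 117.4

117.4 cSt


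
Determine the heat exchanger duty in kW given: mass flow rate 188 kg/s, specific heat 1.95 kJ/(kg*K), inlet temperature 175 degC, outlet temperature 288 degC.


Q = m_dot * cp * delta_T
delta_T = 288 - 175 = 113 K
Q = 188 * 1.95 * 113
= 366.6 * 113
= 41425.8 kW

41425.8 kW


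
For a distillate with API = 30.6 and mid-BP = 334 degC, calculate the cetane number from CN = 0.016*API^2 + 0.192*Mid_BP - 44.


CN = 0.016 * 30.6^2 + 0.192 * 334 - 44
CN = 14.98176 + 64.128 - 44 = 35.10976

35.10976


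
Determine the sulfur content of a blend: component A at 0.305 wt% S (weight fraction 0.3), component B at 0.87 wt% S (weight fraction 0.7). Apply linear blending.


Linear sulfur blending: S_blend = x1*S1 + x2*S2
Contribution 1: 0.3 * 0.305 = 0.0915 wt%
Contribution 2: 0.7 * 0.87 = 0.609 wt%
S_blend = 0.0915 + 0.609 = 0.7005

0.7005 wt%


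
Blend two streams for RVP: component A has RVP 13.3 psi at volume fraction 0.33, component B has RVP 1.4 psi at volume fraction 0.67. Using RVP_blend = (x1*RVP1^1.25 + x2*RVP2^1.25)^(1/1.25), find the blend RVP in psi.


Chevron index: RVP_blend = (sum xi*RVPi^1.25)^(1/1.25)
RVP^1.25 terms: 0.33 * 13.3^1.25 + 0.67 * 1.4^1.25 = 9.40195
RVP_blend = 9.40195^(1/1.25) = 6.006

6.006 psi


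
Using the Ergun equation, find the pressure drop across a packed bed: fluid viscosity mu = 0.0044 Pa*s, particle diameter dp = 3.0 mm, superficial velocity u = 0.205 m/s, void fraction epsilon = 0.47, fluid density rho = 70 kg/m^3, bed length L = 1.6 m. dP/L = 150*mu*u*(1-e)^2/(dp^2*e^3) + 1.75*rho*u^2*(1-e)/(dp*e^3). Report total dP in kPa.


dp = 3.0 mm = 0.003 m
Viscous term = 150*0.0044*0.205*(1-0.47)^2 / (0.003^2*0.47^3) = 40673.7
Inertial term = 1.75*70*0.205^2*(1-0.47) / (0.003*0.47^3) = 8760.02
dP/L = 40673.7 + 8760.02 = 49433.7 Pa/m
dP = 49433.7 * 1.6 / 1000 = 79.09 kPa

79.09 kPa


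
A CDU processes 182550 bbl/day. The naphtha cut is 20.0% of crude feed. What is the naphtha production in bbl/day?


Crude throughput = 182550 bbl/day
Fraction yield = 20.0%
yield = throughput * fraction / 100
yield = 182550 * 20.0 / 100 = 36510

36510 bbl/day


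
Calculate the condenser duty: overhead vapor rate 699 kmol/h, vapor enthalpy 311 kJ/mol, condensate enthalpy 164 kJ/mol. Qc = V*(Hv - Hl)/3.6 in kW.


Qc = 699 * (311 - 164) / 3.6 = 699 * 147 / 3.6 = 28540

28540 kW


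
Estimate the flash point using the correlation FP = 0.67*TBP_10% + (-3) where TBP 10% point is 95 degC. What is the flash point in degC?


FP = 0.67 * 95 + (-3) = 60.65

60.65 degC


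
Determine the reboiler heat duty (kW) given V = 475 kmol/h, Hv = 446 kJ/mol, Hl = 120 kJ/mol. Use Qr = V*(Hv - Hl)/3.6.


Qr = 475 * (446 - 120) / 3.6 = 475 * 326 / 3.6 = 43010

43010 kW


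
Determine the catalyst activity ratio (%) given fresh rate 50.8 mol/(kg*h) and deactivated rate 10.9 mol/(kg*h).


Activity (%) = (rate_used / rate_fresh) * 100
rate_used = 10.9, rate_fresh = 50.8
= (10.9 / 50.8) * 100
= 0.2146 * 100 = 21.46

21.46 %


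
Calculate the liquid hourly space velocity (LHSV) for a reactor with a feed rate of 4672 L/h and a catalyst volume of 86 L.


LHSV = volumetric feed rate / catalyst volume
= 4672 L/h / 86 L
= 54.33 h^-1

54.33 h^-1


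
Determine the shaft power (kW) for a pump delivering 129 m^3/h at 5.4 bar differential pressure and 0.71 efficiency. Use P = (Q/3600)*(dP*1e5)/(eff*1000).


Q = 129 / 3600 = 0.0358333 m^3/s
P = 0.0358333 * (5.4 * 1e5) / 0.71 / 1000 = 27.25

27.25 kW


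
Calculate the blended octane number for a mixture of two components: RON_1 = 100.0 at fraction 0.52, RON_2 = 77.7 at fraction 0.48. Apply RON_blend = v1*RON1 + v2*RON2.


Linear blending: RON_blend = sum(vi * RONi)
Contribution 1: 0.52 * 100.0 = 52
Contribution 2: 0.48 * 77.7 = 37.296
RON_blend = 52 + 37.296 = 89.296

89.296


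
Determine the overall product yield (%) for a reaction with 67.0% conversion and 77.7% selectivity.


Overall yield = conversion (%) * selectivity (%) / 100
Conversion = 67.0%, Selectivity = 77.7%
Y = 67.0 * 77.7 / 100
= 52.059 %

52.059 %


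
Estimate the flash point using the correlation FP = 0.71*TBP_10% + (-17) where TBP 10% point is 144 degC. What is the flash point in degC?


FP = 0.71 * 144 + (-17) = 85.24

85.24 degC


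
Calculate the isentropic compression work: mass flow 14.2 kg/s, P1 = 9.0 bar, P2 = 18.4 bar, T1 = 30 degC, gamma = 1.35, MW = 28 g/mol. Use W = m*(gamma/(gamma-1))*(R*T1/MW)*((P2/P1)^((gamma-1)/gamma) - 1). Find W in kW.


Isentropic work: W = m*(gamma/(gamma-1))*(R*T1/MW)*((P2/P1)^((gamma-1)/gamma) - 1)
T1 = 30 + 273.15 = 303.15 K
Pressure ratio = 18.4 / 9.0 = 2.04444
Exponent = (1.35 - 1)/1.35 = 0.259259
(P2/P1)^exp - 1 = 2.04444^0.259259 - 1 = 0.203703
W = 14.2 * 1.35 / 0.35 * 8.314 * 303.15 / 28 * 0.203703 = 1004

1004 kW


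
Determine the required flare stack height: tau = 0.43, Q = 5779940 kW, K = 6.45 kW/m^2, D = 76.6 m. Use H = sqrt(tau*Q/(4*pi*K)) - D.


tau*Q/(4*pi*K) = 0.43 * 5779940 / (4 * pi * 6.45) = 30663.5
sqrt(30663.5) = 175.11
H = 175.11 - 76.6 = 98.51

98.51 m


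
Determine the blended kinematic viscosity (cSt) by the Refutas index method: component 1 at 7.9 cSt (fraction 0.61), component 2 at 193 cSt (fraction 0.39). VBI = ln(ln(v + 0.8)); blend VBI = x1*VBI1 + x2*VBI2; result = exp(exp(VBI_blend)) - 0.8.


Refutas method: VBN_i = 14.534*ln(ln(visc_i + 0.8)) + 10.975, blended linearly by mass fraction; since VBN is linear in VBI_i = ln(ln(visc_i + 0.8)) and the fractions sum to 1, blend VBI directly: visc = exp(exp(VBI_blend)) - 0.8
VBI_1 = ln(ln(7.9 + 0.8)) = 0.771645
VBI_2 = ln(ln(193 + 0.8)) = 1.66143
VBI_blend = 0.61 * 0.771645 + 0.39 * 1.66143 = 1.11866
visc_blend = exp(exp(1.11866)) - 0.8 = 20.54

20.54 cSt


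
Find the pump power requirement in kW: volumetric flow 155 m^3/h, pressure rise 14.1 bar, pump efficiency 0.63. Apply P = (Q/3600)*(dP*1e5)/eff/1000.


Q = 155 / 3600 = 0.0430556 m^3/s
P = 0.0430556 * (14.1 * 1e5) / 0.63 / 1000 = 96.36

96.36 kW


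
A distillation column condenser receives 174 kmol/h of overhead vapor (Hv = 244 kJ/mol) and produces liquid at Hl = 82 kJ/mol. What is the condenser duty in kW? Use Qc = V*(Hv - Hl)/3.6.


Qc = 174 * (244 - 82) / 3.6 = 174 * 162 / 3.6 = 7830

7830 kW


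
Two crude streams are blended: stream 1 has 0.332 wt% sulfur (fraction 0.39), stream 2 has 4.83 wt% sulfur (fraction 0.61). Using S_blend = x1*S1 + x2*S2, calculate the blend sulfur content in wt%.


Linear sulfur blending: S_blend = x1*S1 + x2*S2
Contribution 1: 0.39 * 0.332 = 0.12948 wt%
Contribution 2: 0.61 * 4.83 = 2.9463 wt%
S_blend = 0.12948 + 2.9463 = 3.07578

3.07578 wt%


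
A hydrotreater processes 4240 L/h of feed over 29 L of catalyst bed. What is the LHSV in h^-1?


LHSV = volumetric feed rate / catalyst volume
= 4240 L/h / 29 L
= 146.2 h^-1

146.2 h^-1


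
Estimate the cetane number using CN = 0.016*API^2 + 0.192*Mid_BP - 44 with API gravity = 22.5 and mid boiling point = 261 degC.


CN = 0.016 * 22.5^2 + 0.192 * 261 - 44
CN = 8.1 + 50.112 - 44 = 14.212

14.212


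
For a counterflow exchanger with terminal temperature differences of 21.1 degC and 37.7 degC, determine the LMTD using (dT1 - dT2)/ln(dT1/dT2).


LMTD = (dT1 - dT2) / ln(dT1/dT2)
= (21.1 - 37.7) / ln(21.1 / 37.7) = -16.6 / -0.580387 = 28.60

28.60 degC


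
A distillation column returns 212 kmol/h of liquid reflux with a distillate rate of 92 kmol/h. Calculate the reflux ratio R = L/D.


Reflux ratio definition: R = L / D (liquid returned / distillate withdrawn)
L = 212 kmol/h, D = 92 kmol/h
R = 212 / 92 = 2.304

2.304


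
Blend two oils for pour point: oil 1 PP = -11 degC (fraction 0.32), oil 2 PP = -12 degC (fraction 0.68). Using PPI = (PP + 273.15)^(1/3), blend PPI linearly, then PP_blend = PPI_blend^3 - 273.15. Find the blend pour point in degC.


PPI_1 = (-11 + 273.15)^(1/3) = 6.400049
PPI_2 = (-12 + 273.15)^(1/3) = 6.391901
PPI_blend = 0.32 * 6.400049 + 0.68 * 6.391901 = 6.394508
PP_blend = 6.394508^3 - 273.15 = 261.4697 - 273.15 = -11.68

-11.68 degC


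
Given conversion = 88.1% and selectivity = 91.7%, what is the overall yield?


Overall yield = conversion (%) * selectivity (%) / 100
Conversion = 88.1%, Selectivity = 91.7%
Y = 88.1 * 91.7 / 100
= 80.7877 %

80.7877 %


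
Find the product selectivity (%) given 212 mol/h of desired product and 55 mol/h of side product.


Selectivity = desired / (desired + undesired) * 100
Total products = 212 + 55 = 267 mol/h
S = 212 / 267 * 100
= 0.7940 * 100
= 79.40 %

79.40 %


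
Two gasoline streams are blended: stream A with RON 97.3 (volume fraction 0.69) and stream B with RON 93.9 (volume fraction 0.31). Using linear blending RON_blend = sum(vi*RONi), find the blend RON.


Linear blending: RON_blend = sum(vi * RONi)
Contribution 1: 0.69 * 97.3 = 67.137
Contribution 2: 0.31 * 93.9 = 29.109
RON_blend = 67.137 + 29.109 = 96.246

96.246


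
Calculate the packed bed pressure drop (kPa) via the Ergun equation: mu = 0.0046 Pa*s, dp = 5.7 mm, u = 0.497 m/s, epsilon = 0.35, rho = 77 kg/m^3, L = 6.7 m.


dp = 5.7 mm = 0.0057 m
Viscous term = 150*0.0046*0.497*(1-0.35)^2 / (0.0057^2*0.35^3) = 104011
Inertial term = 1.75*77*0.497^2*(1-0.35) / (0.0057*0.35^3) = 88527
dP/L = 104011 + 88527 = 192538 Pa/m
dP = 192538 * 6.7 / 1000 = 1290 kPa

1290 kPa


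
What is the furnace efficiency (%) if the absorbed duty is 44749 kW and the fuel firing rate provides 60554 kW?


Furnace efficiency = Q_absorbed / Q_fuel * 100
= 44749 / 60554 * 100 = 73.90

73.90 %


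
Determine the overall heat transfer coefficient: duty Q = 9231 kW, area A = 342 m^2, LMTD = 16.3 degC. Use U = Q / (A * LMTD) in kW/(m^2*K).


From Q = U*A*LMTD, U = Q / (A * LMTD)
U = 9231 / (342 * 16.3) = 9231 / 5574.6 = 1.656

1.656 kW/(m^2*K)
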